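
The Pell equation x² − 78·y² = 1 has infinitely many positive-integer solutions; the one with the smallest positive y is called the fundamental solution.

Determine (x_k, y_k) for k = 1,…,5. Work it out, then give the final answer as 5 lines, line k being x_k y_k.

53 6
5617 636
595349 67410
63101377 7144824
6688150613 757283934

d=78: √d = [8; 1,4,1,16] (ℓ=4, even), read p_3/q_3
i=0: a=8 ⇒ p=8, q=1
i=1: a=1 ⇒ p=9, q=1
i=2: a=4 ⇒ p=44, q=5
i=3: a=1 ⇒ p=53, q=6
(x₁, y₁) = (53, 6);  53² − 78·6² = 1 ✓
k=2:  x_2 = 53·53+78·6·6 = 5617,  y_2 = 53·6+6·53 = 636
k=3:  x_3 = 53·5617+78·6·636 = 595349,  y_3 = 53·636+6·5617 = 67410
k=4:  x_4 = 53·595349+78·6·67410 = 63101377,  y_4 = 53·67410+6·595349 = 7144824
k=5:  x_5 = 53·63101377+78·6·7144824 = 6688150613,  y_5 = 53·7144824+6·63101377 = 757283934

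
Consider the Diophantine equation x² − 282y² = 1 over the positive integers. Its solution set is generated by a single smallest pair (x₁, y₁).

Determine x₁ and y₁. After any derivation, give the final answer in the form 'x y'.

√282 → a₀=16, period (1,3,1,4,1,3,1,32); ℓ=8 even so k=7
k=0  a_k=16  p_k/q_k = 16/1
k=1  a_k=1  p_k/q_k = 17/1
…
k=5  a_k=1  p_k/q_k = 487/29
k=6  a_k=3  p_k/q_k = 1864/111
k=7  a_k=1  p_k/q_k = 2351/140
(x₁, y₁) = (2351, 140);  2351² − 282·140² = 1 ✓

2351 140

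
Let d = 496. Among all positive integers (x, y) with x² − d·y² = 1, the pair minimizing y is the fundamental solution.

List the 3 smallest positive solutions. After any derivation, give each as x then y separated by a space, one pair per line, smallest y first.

[22; 3,1,2,4,1,…,1,3,44] for √496; ℓ=16 ⇒ convergent index 15
k=0  a_k=22  p_k/q_k = 22/1
k=1  a_k=3  p_k/q_k = 67/3
k=2  a_k=1  p_k/q_k = 89/4
k=3  a_k=2  p_k/q_k = 245/11
k=4  a_k=4  p_k/q_k = 1069/48
…
k=8  a_k=2  p_k/q_k = 14543/653
…
k=10  a_k=1  p_k/q_k = 49709/2232
…
k=13  a_k=2  p_k/q_k = 863293/38763
k=14  a_k=1  p_k/q_k = 1252502/56239
k=15  a_k=3  p_k/q_k = 4620799/207480
→ (4620799, 207480).  Check: 4620799²=21351783398401, 496·207480²=21351783398400, difference 1.
(x_2, y_2) = (4620799·4620799 + 496·207480·207480, 4620799·207480 + 207480·4620799) = (42703566796801, 1917446753040)
(x_3, y_3) = (4620799·42703566796801 + 496·207480·1917446753040, 4620799·1917446753040 + 207480·42703566796801) = (394649197502177907199, 17720272078000750440)

4620799 207480
42703566796801 1917446753040
394649197502177907199 17720272078000750440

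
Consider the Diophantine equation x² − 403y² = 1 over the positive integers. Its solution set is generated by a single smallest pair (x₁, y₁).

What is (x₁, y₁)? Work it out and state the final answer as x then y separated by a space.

√403 → a₀=20, period (13,2,1,3,1,3,1,2,13,40); ℓ=10 even so k=9
i=0: a=20 ⇒ p=20, q=1
…
i=2: a=2 ⇒ p=542, q=27
i=3: a=1 ⇒ p=803, q=40
i=4: a=3 ⇒ p=2951, q=147
i=5: a=1 ⇒ p=3754, q=187
…
i=7: a=1 ⇒ p=17967, q=895
i=8: a=2 ⇒ p=50147, q=2498
i=9: a=13 ⇒ p=669878, q=33369
→ (669878, 33369).  Check: 669878²=448736534884, 403·33369²=448736534883, difference 1.

669878 33369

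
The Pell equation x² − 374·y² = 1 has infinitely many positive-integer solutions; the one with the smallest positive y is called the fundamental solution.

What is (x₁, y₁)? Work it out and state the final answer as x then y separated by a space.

√374 → a₀=19, period (2,1,18,1,2,38); ℓ=6 even so k=5
a_0=19:  p_0=19·1+0=19,  q_0=19·0+1=1
a_1=2:  p_1=2·19+1=39,  q_1=2·1+0=2
a_2=1:  p_2=1·39+19=58,  q_2=1·2+1=3
…
a_4=1:  p_4=1·1083+58=1141,  q_4=1·56+3=59
a_5=2:  p_5=2·1141+1083=3365,  q_5=2·59+56=174
→ (3365, 174).  Check: 3365²=11323225, 374·174²=11323224, difference 1.

3365 174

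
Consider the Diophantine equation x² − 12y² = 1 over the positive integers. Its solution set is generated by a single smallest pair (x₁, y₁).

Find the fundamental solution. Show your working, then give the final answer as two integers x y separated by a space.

[3; 2,6] for √12; ℓ=2 ⇒ convergent index 1
i=0: a=3 ⇒ p=3, q=1
i=1: a=2 ⇒ p=7, q=2
fundamental: x₁=7, y₁=2  (since 49 − 12·4 = 1)

7 2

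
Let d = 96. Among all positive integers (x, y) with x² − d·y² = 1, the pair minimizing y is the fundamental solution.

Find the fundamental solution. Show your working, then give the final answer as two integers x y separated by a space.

√96 → a₀=9, period (1,3,1,18); ℓ=4 even so k=3
i=0: a=9 ⇒ p=9, q=1
i=1: a=1 ⇒ p=10, q=1
i=2: a=3 ⇒ p=39, q=4
i=3: a=1 ⇒ p=49, q=5
fundamental: x₁=49, y₁=5  (since 2401 − 96·25 = 1)

49 5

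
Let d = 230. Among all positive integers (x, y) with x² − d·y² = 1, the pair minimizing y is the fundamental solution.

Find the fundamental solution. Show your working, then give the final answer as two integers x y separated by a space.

91 6

[15; 6,30] for √230; ℓ=2 ⇒ convergent index 1
i=0: a=15 ⇒ p=15, q=1
i=1: a=6 ⇒ p=91, q=6
fundamental: x₁=91, y₁=6  (since 8281 − 230·36 = 1)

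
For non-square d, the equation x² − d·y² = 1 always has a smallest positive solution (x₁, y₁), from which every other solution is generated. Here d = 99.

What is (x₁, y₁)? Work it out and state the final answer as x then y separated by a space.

d=99: √d = [9; 1,18] (ℓ=2, even), read p_1/q_1
i=0: a=9 ⇒ p=9, q=1
i=1: a=1 ⇒ p=10, q=1
(x₁, y₁) = (10, 1);  10² − 99·1² = 1 ✓

10 1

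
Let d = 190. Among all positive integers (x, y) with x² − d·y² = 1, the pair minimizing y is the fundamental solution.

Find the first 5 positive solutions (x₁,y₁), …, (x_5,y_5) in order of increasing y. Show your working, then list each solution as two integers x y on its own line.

52021 3774
5412368881 392654508
563113683064981 40852560317562
58587473808034384321 4250382080167131096
6095557949372399730460501 442218252343896093172470

√190 = [13; 1,3,1,1,1,…,3,1,26, …], period ℓ=14 (even) → k=13
a_0=13:  p_0=13·1+0=13,  q_0=13·0+1=1
a_1=1:  p_1=1·13+1=14,  q_1=1·1+0=1
a_2=3:  p_2=3·14+13=55,  q_2=3·1+1=4
…
a_4=1:  p_4=1·69+55=124,  q_4=1·5+4=9
a_5=1:  p_5=1·124+69=193,  q_5=1·9+5=14
a_6=2:  p_6=2·193+124=510,  q_6=2·14+9=37
a_7=2:  p_7=2·510+193=1213,  q_7=2·37+14=88
a_8=2:  p_8=2·1213+510=2936,  q_8=2·88+37=213
a_9=1:  p_9=1·2936+1213=4149,  q_9=1·213+88=301
a_10=1:  p_10=1·4149+2936=7085,  q_10=1·301+213=514
…
a_12=3:  p_12=3·11234+7085=40787,  q_12=3·815+514=2959
a_13=1:  p_13=1·40787+11234=52021,  q_13=1·2959+815=3774
→ (52021, 3774).  Check: 52021²=2706184441, 190·3774²=2706184440, difference 1.
k=2:  x_2 = 52021·52021+190·3774·3774 = 5412368881,  y_2 = 52021·3774+3774·52021 = 392654508
k=3:  x_3 = 52021·5412368881+190·3774·392654508 = 563113683064981,  y_3 = 52021·392654508+3774·5412368881 = 40852560317562
k=4:  x_4 = 52021·563113683064981+190·3774·40852560317562 = 58587473808034384321,  y_4 = 52021·40852560317562+3774·563113683064981 = 4250382080167131096
k=5:  x_5 = 52021·58587473808034384321+190·3774·4250382080167131096 = 6095557949372399730460501,  y_5 = 52021·4250382080167131096+3774·58587473808034384321 = 442218252343896093172470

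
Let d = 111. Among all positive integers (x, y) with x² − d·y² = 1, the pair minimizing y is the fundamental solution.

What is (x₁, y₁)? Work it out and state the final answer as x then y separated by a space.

d=111: √d = [10; 1,1,6,1,1,20] (ℓ=6, even), read p_5/q_5
step 0: (10, 1)  from 10·(1,0) + (0,1)
step 1: (11, 1)  from 1·(10,1) + (1,0)
step 2: (21, 2)  from 1·(11,1) + (10,1)
step 3: (137, 13)  from 6·(21,2) + (11,1)
step 4: (158, 15)  from 1·(137,13) + (21,2)
step 5: (295, 28)  from 1·(158,15) + (137,13)
(x₁, y₁) = (295, 28);  295² − 111·28² = 1 ✓

295 28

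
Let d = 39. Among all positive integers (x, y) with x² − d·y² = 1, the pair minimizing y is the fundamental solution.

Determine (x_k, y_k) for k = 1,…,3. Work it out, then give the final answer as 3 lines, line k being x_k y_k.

25 4
1249 200
62425 9996

d=39: √d = [6; 4,12] (ℓ=2, even), read p_1/q_1
step 0: (6, 1)  from 6·(1,0) + (0,1)
step 1: (25, 4)  from 4·(6,1) + (1,0)
fundamental: x₁=25, y₁=4  (since 625 − 39·16 = 1)
(25+4√39)^2 = 1249 + 200√39
(25+4√39)^3 = 62425 + 9996√39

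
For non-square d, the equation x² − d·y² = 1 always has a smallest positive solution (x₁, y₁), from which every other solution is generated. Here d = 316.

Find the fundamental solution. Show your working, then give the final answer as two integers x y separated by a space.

√316 → a₀=17, period (1,3,2,8,2,3,1,34); ℓ=8 even so k=7
k=0  a_k=17  p_k/q_k = 17/1
k=1  a_k=1  p_k/q_k = 18/1
…
k=5  a_k=2  p_k/q_k = 2862/161
k=6  a_k=3  p_k/q_k = 9937/559
k=7  a_k=1  p_k/q_k = 12799/720
→ (12799, 720).  Check: 12799²=163814401, 316·720²=163814400, difference 1.

12799 720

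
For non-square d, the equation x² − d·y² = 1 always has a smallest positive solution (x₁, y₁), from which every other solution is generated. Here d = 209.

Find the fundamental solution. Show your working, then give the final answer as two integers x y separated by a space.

[14; 2,5,3,2,3,5,2,28] for √209; ℓ=8 ⇒ convergent index 7
i=0: a=14 ⇒ p=14, q=1
…
i=2: a=5 ⇒ p=159, q=11
…
i=6: a=5 ⇒ p=21266, q=1471
i=7: a=2 ⇒ p=46551, q=3220
→ (46551, 3220).  Check: 46551²=2166995601, 209·3220²=2166995600, difference 1.

46551 3220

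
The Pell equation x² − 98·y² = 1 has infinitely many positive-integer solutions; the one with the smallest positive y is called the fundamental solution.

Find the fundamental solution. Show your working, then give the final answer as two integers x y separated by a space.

99 10

√98 → a₀=9, period (1,8,1,18); ℓ=4 even so k=3
k=0  a_k=9  p_k/q_k = 9/1
…
k=2  a_k=8  p_k/q_k = 89/9
k=3  a_k=1  p_k/q_k = 99/10
→ (99, 10).  Check: 99²=9801, 98·10²=9800, difference 1.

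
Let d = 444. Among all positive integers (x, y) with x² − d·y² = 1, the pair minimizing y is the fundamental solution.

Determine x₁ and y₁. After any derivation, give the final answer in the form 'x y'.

√444 = [21; 14,42, …], period ℓ=2 (even) → k=1
step 0: (21, 1)  from 21·(1,0) + (0,1)
step 1: (295, 14)  from 14·(21,1) + (1,0)
→ (295, 14).  Check: 295²=87025, 444·14²=87024, difference 1.

295 14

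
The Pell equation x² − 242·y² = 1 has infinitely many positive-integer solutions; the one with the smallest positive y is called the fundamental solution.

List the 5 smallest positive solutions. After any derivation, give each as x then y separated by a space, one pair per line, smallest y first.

√242 = [15; 1,1,3,1,14,1,3,1,1,30, …], period ℓ=10 (even) → k=9
a_0=15:  p_0=15·1+0=15,  q_0=15·0+1=1
…
a_2=1:  p_2=1·16+15=31,  q_2=1·1+1=2
…
a_4=1:  p_4=1·109+31=140,  q_4=1·7+2=9
a_5=14:  p_5=14·140+109=2069,  q_5=14·9+7=133
a_6=1:  p_6=1·2069+140=2209,  q_6=1·133+9=142
a_7=3:  p_7=3·2209+2069=8696,  q_7=3·142+133=559
a_8=1:  p_8=1·8696+2209=10905,  q_8=1·559+142=701
a_9=1:  p_9=1·10905+8696=19601,  q_9=1·701+559=1260
→ (19601, 1260).  Check: 19601²=384199201, 242·1260²=384199200, difference 1.
(19601+1260√242)^2 = 768398401 + 49394520√242
(19601+1260√242)^3 = 30122754096401 + 1936363971780√242
(19601+1260√242)^4 = 1180872205318713601 + 75909340372325040√242
(19601+1260√242)^5 = 46292552162781456490001 + 2975797959339522246300√242

19601 1260
768398401 49394520
30122754096401 1936363971780
1180872205318713601 75909340372325040
46292552162781456490001 2975797959339522246300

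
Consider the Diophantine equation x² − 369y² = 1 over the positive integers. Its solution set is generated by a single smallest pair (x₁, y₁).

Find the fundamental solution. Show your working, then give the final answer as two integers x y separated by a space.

8396801 437120

[19; 4,1,3,2,7,4,7,2,3,1,4,38] for √369; ℓ=12 ⇒ convergent index 11
i=0: a=19 ⇒ p=19, q=1
…
i=4: a=2 ⇒ p=826, q=43
i=5: a=7 ⇒ p=6147, q=320
…
i=9: a=3 ⇒ p=1364557, q=71036
i=10: a=1 ⇒ p=1758061, q=91521
i=11: a=4 ⇒ p=8396801, q=437120
fundamental: x₁=8396801, y₁=437120  (since 70506267033601 − 369·191073894400 = 1)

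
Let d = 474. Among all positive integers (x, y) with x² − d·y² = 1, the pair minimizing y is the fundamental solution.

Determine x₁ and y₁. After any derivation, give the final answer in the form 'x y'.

193549 8890

[21; 1,3,2,1,1,…,3,1,42] for √474; ℓ=14 ⇒ convergent index 13
step 0: (21, 1)  from 21·(1,0) + (0,1)
step 1: (22, 1)  from 1·(21,1) + (1,0)
…
step 4: (283, 13)  from 1·(196,9) + (87,4)
…
step 6: (762, 35)  from 1·(479,22) + (283,13)
step 7: (5051, 232)  from 6·(762,35) + (479,22)
step 8: (5813, 267)  from 1·(5051,232) + (762,35)
…
step 10: (16677, 766)  from 1·(10864,499) + (5813,267)
…
step 12: (149331, 6859)  from 3·(44218,2031) + (16677,766)
step 13: (193549, 8890)  from 1·(149331,6859) + (44218,2031)
fundamental: x₁=193549, y₁=8890  (since 37461215401 − 474·79032100 = 1)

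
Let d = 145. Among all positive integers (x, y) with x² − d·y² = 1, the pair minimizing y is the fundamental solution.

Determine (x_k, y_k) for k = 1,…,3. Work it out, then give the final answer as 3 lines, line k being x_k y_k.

d=145: √d = [12; 24] (ℓ=1, odd), read p_1/q_1
k=0  a_k=12  p_k/q_k = 12/1
k=1  a_k=24  p_k/q_k = 289/24
fundamental: x₁=289, y₁=24  (since 83521 − 145·576 = 1)
n=2: (289,24)∘(289,24) = (289·289+145·24·24, 289·24+24·289) = (167041,13872)
n=3: (167041,13872)∘(289,24) = (289·167041+145·24·13872, 289·13872+24·167041) = (96549409,8017992)

289 24
167041 13872
96549409 8017992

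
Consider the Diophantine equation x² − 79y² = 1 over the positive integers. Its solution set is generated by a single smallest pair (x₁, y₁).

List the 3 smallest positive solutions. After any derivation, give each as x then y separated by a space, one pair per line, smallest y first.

[8; 1,7,1,16] for √79; ℓ=4 ⇒ convergent index 3
a_0=8:  p_0=8·1+0=8,  q_0=8·0+1=1
a_1=1:  p_1=1·8+1=9,  q_1=1·1+0=1
a_2=7:  p_2=7·9+8=71,  q_2=7·1+1=8
a_3=1:  p_3=1·71+9=80,  q_3=1·8+1=9
(x₁, y₁) = (80, 9);  80² − 79·9² = 1 ✓
(80+9√79)^2 = 12799 + 1440√79
(80+9√79)^3 = 2047760 + 230391√79

80 9
12799 1440
2047760 230391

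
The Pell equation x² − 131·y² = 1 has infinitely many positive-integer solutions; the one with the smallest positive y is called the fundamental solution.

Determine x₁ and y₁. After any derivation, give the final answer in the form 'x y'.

√131 = [11; 2,4,11,4,2,22, …], period ℓ=6 (even) → k=5
i=0: a=11 ⇒ p=11, q=1
i=1: a=2 ⇒ p=23, q=2
…
i=4: a=4 ⇒ p=4727, q=413
i=5: a=2 ⇒ p=10610, q=927
fundamental: x₁=10610, y₁=927  (since 112572100 − 131·859329 = 1)

10610 927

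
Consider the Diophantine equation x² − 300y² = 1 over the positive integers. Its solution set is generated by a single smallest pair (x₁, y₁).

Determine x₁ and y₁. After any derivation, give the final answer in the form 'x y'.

√300 = [17; 3,8,3,34, …], period ℓ=4 (even) → k=3
k=0  a_k=17  p_k/q_k = 17/1
k=1  a_k=3  p_k/q_k = 52/3
k=2  a_k=8  p_k/q_k = 433/25
k=3  a_k=3  p_k/q_k = 1351/78
(x₁, y₁) = (1351, 78);  1351² − 300·78² = 1 ✓

1351 78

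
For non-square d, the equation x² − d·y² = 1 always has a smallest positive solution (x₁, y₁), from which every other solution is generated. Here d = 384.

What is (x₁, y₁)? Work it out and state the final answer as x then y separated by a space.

√384 = [19; 1,1,2,9,2,1,1,38, …], period ℓ=8 (even) → k=7
i=0: a=19 ⇒ p=19, q=1
i=1: a=1 ⇒ p=20, q=1
…
i=3: a=2 ⇒ p=98, q=5
…
i=5: a=2 ⇒ p=1940, q=99
i=6: a=1 ⇒ p=2861, q=146
i=7: a=1 ⇒ p=4801, q=245
fundamental: x₁=4801, y₁=245  (since 23049601 − 384·60025 = 1)

4801 245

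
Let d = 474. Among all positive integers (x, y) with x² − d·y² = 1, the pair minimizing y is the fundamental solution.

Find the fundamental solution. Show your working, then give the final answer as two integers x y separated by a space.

√474 = [21; 1,3,2,1,1,…,3,1,42, …], period ℓ=14 (even) → k=13
i=0: a=21 ⇒ p=21, q=1
i=1: a=1 ⇒ p=22, q=1
…
i=6: a=1 ⇒ p=762, q=35
i=7: a=6 ⇒ p=5051, q=232
…
i=9: a=1 ⇒ p=10864, q=499
…
i=11: a=2 ⇒ p=44218, q=2031
i=12: a=3 ⇒ p=149331, q=6859
i=13: a=1 ⇒ p=193549, q=8890
fundamental: x₁=193549, y₁=8890  (since 37461215401 − 474·79032100 = 1)

193549 8890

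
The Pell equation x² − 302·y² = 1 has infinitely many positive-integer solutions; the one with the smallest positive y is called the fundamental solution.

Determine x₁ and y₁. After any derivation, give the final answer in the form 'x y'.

√302 → a₀=17, period (2,1,1,1,4,…,1,2,34); ℓ=16 even so k=15
step 0: (17, 1)  from 17·(1,0) + (0,1)
step 1: (35, 2)  from 2·(17,1) + (1,0)
…
step 3: (87, 5)  from 1·(52,3) + (35,2)
step 4: (139, 8)  from 1·(87,5) + (52,3)
step 5: (643, 37)  from 4·(139,8) + (87,5)
step 6: (1425, 82)  from 2·(643,37) + (139,8)
step 7: (2068, 119)  from 1·(1425,82) + (643,37)
step 8: (34513, 1986)  from 16·(2068,119) + (1425,82)
…
step 10: (107675, 6196)  from 2·(36581,2105) + (34513,1986)
step 11: (467281, 26889)  from 4·(107675,6196) + (36581,2105)
step 12: (574956, 33085)  from 1·(467281,26889) + (107675,6196)
step 13: (1042237, 59974)  from 1·(574956,33085) + (467281,26889)
step 14: (1617193, 93059)  from 1·(1042237,59974) + (574956,33085)
step 15: (4276623, 246092)  from 2·(1617193,93059) + (1042237,59974)
→ (4276623, 246092).  Check: 4276623²=18289504284129, 302·246092²=18289504284128, difference 1.

4276623 246092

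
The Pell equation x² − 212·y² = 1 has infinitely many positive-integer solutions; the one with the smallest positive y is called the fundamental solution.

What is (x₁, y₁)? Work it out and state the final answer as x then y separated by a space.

66249 4550

√212 → a₀=14, period (1,1,3,1,1,…,1,1,28); ℓ=14 even so k=13
step 0: (14, 1)  from 14·(1,0) + (0,1)
…
step 2: (29, 2)  from 1·(15,1) + (14,1)
…
step 4: (131, 9)  from 1·(102,7) + (29,2)
step 5: (233, 16)  from 1·(131,9) + (102,7)
step 6: (364, 25)  from 1·(233,16) + (131,9)
step 7: (2417, 166)  from 6·(364,25) + (233,16)
step 8: (2781, 191)  from 1·(2417,166) + (364,25)
step 9: (5198, 357)  from 1·(2781,191) + (2417,166)
step 10: (7979, 548)  from 1·(5198,357) + (2781,191)
step 11: (29135, 2001)  from 3·(7979,548) + (5198,357)
step 12: (37114, 2549)  from 1·(29135,2001) + (7979,548)
step 13: (66249, 4550)  from 1·(37114,2549) + (29135,2001)
(x₁, y₁) = (66249, 4550);  66249² − 212·4550² = 1 ✓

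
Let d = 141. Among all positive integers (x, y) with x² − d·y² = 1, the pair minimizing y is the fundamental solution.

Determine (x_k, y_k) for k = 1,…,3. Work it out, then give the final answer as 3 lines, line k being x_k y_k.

√141 → a₀=11, period (1,6,1,22); ℓ=4 even so k=3
k=0  a_k=11  p_k/q_k = 11/1
k=1  a_k=1  p_k/q_k = 12/1
k=2  a_k=6  p_k/q_k = 83/7
k=3  a_k=1  p_k/q_k = 95/8
→ (95, 8).  Check: 95²=9025, 141·8²=9024, difference 1.
(95+8√141)^2 = 18049 + 1520√141
(95+8√141)^3 = 3429215 + 288792√141

95 8
18049 1520
3429215 288792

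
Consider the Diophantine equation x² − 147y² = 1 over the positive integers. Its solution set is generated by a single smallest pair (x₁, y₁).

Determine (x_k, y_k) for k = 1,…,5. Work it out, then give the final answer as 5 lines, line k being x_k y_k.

97 8
18817 1552
3650401 301080
708158977 58407968
137379191137 11330844712

√147 → a₀=12, period (8,24); ℓ=2 even so k=1
a_0=12:  p_0=12·1+0=12,  q_0=12·0+1=1
a_1=8:  p_1=8·12+1=97,  q_1=8·1+0=8
(x₁, y₁) = (97, 8);  97² − 147·8² = 1 ✓
n=2: (97,8)∘(97,8) = (97·97+147·8·8, 97·8+8·97) = (18817,1552)
n=3: (18817,1552)∘(97,8) = (97·18817+147·8·1552, 97·1552+8·18817) = (3650401,301080)
n=4: (3650401,301080)∘(97,8) = (97·3650401+147·8·301080, 97·301080+8·3650401) = (708158977,58407968)
n=5: (708158977,58407968)∘(97,8) = (97·708158977+147·8·58407968, 97·58407968+8·708158977) = (137379191137,11330844712)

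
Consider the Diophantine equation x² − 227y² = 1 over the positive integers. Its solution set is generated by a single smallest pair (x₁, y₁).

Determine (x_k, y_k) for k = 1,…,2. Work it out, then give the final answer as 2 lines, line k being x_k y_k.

[15; 15,30] for √227; ℓ=2 ⇒ convergent index 1
a_0=15:  p_0=15·1+0=15,  q_0=15·0+1=1
a_1=15:  p_1=15·15+1=226,  q_1=15·1+0=15
fundamental: x₁=226, y₁=15  (since 51076 − 227·225 = 1)
n=2: (226,15)∘(226,15) = (226·226+227·15·15, 226·15+15·226) = (102151,6780)

226 15
102151 6780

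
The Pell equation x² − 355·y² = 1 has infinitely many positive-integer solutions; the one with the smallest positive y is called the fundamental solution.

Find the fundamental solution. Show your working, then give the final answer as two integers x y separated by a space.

[18; 1,5,3,3,1,6,1,3,3,5,1,36] for √355; ℓ=12 ⇒ convergent index 11
i=0: a=18 ⇒ p=18, q=1
i=1: a=1 ⇒ p=19, q=1
i=2: a=5 ⇒ p=113, q=6
i=3: a=3 ⇒ p=358, q=19
i=4: a=3 ⇒ p=1187, q=63
i=5: a=1 ⇒ p=1545, q=82
i=6: a=6 ⇒ p=10457, q=555
i=7: a=1 ⇒ p=12002, q=637
i=8: a=3 ⇒ p=46463, q=2466
…
i=10: a=5 ⇒ p=803418, q=42641
i=11: a=1 ⇒ p=954809, q=50676
→ (954809, 50676).  Check: 954809²=911660226481, 355·50676²=911660226480, difference 1.

954809 50676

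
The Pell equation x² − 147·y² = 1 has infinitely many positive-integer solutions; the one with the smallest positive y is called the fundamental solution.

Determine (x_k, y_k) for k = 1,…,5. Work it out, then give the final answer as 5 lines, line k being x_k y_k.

√147 = [12; 8,24, …], period ℓ=2 (even) → k=1
i=0: a=12 ⇒ p=12, q=1
i=1: a=8 ⇒ p=97, q=8
fundamental: x₁=97, y₁=8  (since 9409 − 147·64 = 1)
(97+8√147)^2 = 18817 + 1552√147
(97+8√147)^3 = 3650401 + 301080√147
(97+8√147)^4 = 708158977 + 58407968√147
(97+8√147)^5 = 137379191137 + 11330844712√147

97 8
18817 1552
3650401 301080
708158977 58407968
137379191137 11330844712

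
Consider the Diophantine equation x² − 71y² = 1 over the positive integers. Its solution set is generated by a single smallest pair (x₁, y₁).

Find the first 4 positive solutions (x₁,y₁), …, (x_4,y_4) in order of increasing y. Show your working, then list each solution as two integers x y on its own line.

3480 413
24220799 2874480
168576757560 20006380387
1173294208396801 139244404619040

√71 → a₀=8, period (2,2,1,7,1,2,2,16); ℓ=8 even so k=7
k=0  a_k=8  p_k/q_k = 8/1
k=1  a_k=2  p_k/q_k = 17/2
…
k=4  a_k=7  p_k/q_k = 455/54
…
k=6  a_k=2  p_k/q_k = 1483/176
k=7  a_k=2  p_k/q_k = 3480/413
fundamental: x₁=3480, y₁=413  (since 12110400 − 71·170569 = 1)
(x_2, y_2) = (3480·3480 + 71·413·413, 3480·413 + 413·3480) = (24220799, 2874480)
(x_3, y_3) = (3480·24220799 + 71·413·2874480, 3480·2874480 + 413·24220799) = (168576757560, 20006380387)
(x_4, y_4) = (3480·168576757560 + 71·413·20006380387, 3480·20006380387 + 413·168576757560) = (1173294208396801, 139244404619040)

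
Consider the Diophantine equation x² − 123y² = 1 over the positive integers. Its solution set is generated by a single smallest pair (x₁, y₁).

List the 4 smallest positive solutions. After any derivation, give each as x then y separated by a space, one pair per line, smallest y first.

d=123: √d = [11; 11,22] (ℓ=2, even), read p_1/q_1
i=0: a=11 ⇒ p=11, q=1
i=1: a=11 ⇒ p=122, q=11
fundamental: x₁=122, y₁=11  (since 14884 − 123·121 = 1)
k=2:  x_2 = 122·122+123·11·11 = 29767,  y_2 = 122·11+11·122 = 2684
k=3:  x_3 = 122·29767+123·11·2684 = 7263026,  y_3 = 122·2684+11·29767 = 654885
k=4:  x_4 = 122·7263026+123·11·654885 = 1772148577,  y_4 = 122·654885+11·7263026 = 159789256

122 11
29767 2684
7263026 654885
1772148577 159789256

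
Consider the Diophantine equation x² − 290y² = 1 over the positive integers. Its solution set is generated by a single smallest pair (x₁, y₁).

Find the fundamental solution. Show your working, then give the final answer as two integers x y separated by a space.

579 34

d=290: √d = [17; 34] (ℓ=1, odd), read p_1/q_1
step 0: (17, 1)  from 17·(1,0) + (0,1)
step 1: (579, 34)  from 34·(17,1) + (1,0)
→ (579, 34).  Check: 579²=335241, 290·34²=335240, difference 1.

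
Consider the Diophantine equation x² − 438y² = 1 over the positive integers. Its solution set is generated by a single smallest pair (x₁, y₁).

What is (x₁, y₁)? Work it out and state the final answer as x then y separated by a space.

293 14

[20; 1,12,1,40] for √438; ℓ=4 ⇒ convergent index 3
step 0: (20, 1)  from 20·(1,0) + (0,1)
…
step 2: (272, 13)  from 12·(21,1) + (20,1)
step 3: (293, 14)  from 1·(272,13) + (21,1)
→ (293, 14).  Check: 293²=85849, 438·14²=85848, difference 1.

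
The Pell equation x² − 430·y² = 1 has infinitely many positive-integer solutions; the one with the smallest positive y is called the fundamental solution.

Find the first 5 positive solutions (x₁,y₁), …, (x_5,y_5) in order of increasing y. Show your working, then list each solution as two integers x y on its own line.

d=430: √d = [20; 1,2,1,3,1,…,2,1,40] (ℓ=14, even), read p_13/q_13
k=0  a_k=20  p_k/q_k = 20/1
…
k=2  a_k=2  p_k/q_k = 62/3
…
k=4  a_k=3  p_k/q_k = 311/15
k=5  a_k=1  p_k/q_k = 394/19
…
k=7  a_k=8  p_k/q_k = 21794/1051
…
k=12  a_k=2  p_k/q_k = 2107880/101651
k=13  a_k=1  p_k/q_k = 2862251/138030
fundamental: x₁=2862251, y₁=138030  (since 8192480787001 − 430·19052280900 = 1)
k=2:  x_2 = 2862251·2862251+430·138030·138030 = 16384961574001,  y_2 = 2862251·138030+138030·2862251 = 790153011060
k=3:  x_3 = 2862251·16384961574001+430·138030·790153011060 = 93795745300289010251,  y_3 = 2862251·790153011060+138030·16384961574001 = 4523232492118854090
k=4:  x_4 = 2862251·93795745300289010251+430·138030·4523232492118854090 = 536933931562978654798296001,  y_4 = 2862251·4523232492118854090+138030·93795745300289010251 = 25893253447598574322902120
k=5:  x_5 = 2862251·536933931562978654798296001+430·138030·25893253447598574322902120 = 3073679365100040639604854765306251,  y_5 = 2862251·25893253447598574322902120+138030·536933931562978654798296001 = 148225981147280410676109712890150

2862251 138030
16384961574001 790153011060
93795745300289010251 4523232492118854090
536933931562978654798296001 25893253447598574322902120
3073679365100040639604854765306251 148225981147280410676109712890150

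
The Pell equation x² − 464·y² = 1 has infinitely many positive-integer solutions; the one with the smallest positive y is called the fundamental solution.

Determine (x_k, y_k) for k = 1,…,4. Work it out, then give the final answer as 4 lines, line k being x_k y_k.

9801 455
192119201 8918910
3765920568201 174828473365
73819574785756801 3426987725981820

√464 = [21; 1,1,5,1,1,1,5,1,1,42, …], period ℓ=10 (even) → k=9
step 0: (21, 1)  from 21·(1,0) + (0,1)
…
step 4: (280, 13)  from 1·(237,11) + (43,2)
…
step 8: (5299, 246)  from 1·(4502,209) + (797,37)
step 9: (9801, 455)  from 1·(5299,246) + (4502,209)
→ (9801, 455).  Check: 9801²=96059601, 464·455²=96059600, difference 1.
k=2:  x_2 = 9801·9801+464·455·455 = 192119201,  y_2 = 9801·455+455·9801 = 8918910
k=3:  x_3 = 9801·192119201+464·455·8918910 = 3765920568201,  y_3 = 9801·8918910+455·192119201 = 174828473365
k=4:  x_4 = 9801·3765920568201+464·455·174828473365 = 73819574785756801,  y_4 = 9801·174828473365+455·3765920568201 = 3426987725981820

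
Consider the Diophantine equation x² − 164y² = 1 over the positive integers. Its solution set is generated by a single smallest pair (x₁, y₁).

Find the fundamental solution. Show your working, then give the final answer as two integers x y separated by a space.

d=164: √d = [12; 1,4,6,4,1,24] (ℓ=6, even), read p_5/q_5
step 0: (12, 1)  from 12·(1,0) + (0,1)
step 1: (13, 1)  from 1·(12,1) + (1,0)
step 2: (64, 5)  from 4·(13,1) + (12,1)
step 3: (397, 31)  from 6·(64,5) + (13,1)
step 4: (1652, 129)  from 4·(397,31) + (64,5)
step 5: (2049, 160)  from 1·(1652,129) + (397,31)
(x₁, y₁) = (2049, 160);  2049² − 164·160² = 1 ✓

2049 160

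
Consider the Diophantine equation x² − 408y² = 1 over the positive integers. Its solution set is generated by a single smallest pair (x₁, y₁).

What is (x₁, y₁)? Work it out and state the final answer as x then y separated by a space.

√408 → a₀=20, period (5,40); ℓ=2 even so k=1
i=0: a=20 ⇒ p=20, q=1
i=1: a=5 ⇒ p=101, q=5
→ (101, 5).  Check: 101²=10201, 408·5²=10200, difference 1.

101 5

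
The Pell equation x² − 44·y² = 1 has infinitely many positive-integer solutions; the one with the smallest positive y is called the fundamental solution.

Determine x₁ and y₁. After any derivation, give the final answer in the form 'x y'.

199 30

√44 = [6; 1,1,1,2,1,1,1,12, …], period ℓ=8 (even) → k=7
k=0  a_k=6  p_k/q_k = 6/1
k=1  a_k=1  p_k/q_k = 7/1
…
k=4  a_k=2  p_k/q_k = 53/8
k=5  a_k=1  p_k/q_k = 73/11
k=6  a_k=1  p_k/q_k = 126/19
k=7  a_k=1  p_k/q_k = 199/30
(x₁, y₁) = (199, 30);  199² − 44·30² = 1 ✓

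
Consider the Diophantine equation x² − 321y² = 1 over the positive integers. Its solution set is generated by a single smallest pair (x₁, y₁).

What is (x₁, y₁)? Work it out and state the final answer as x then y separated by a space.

215 12

[17; 1,10,1,34] for √321; ℓ=4 ⇒ convergent index 3
step 0: (17, 1)  from 17·(1,0) + (0,1)
step 1: (18, 1)  from 1·(17,1) + (1,0)
step 2: (197, 11)  from 10·(18,1) + (17,1)
step 3: (215, 12)  from 1·(197,11) + (18,1)
fundamental: x₁=215, y₁=12  (since 46225 − 321·144 = 1)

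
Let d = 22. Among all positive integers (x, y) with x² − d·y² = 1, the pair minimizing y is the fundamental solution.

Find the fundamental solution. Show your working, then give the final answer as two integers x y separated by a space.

197 42

[4; 1,2,4,2,1,8] for √22; ℓ=6 ⇒ convergent index 5
step 0: (4, 1)  from 4·(1,0) + (0,1)
step 1: (5, 1)  from 1·(4,1) + (1,0)
step 2: (14, 3)  from 2·(5,1) + (4,1)
step 3: (61, 13)  from 4·(14,3) + (5,1)
step 4: (136, 29)  from 2·(61,13) + (14,3)
step 5: (197, 42)  from 1·(136,29) + (61,13)
(x₁, y₁) = (197, 42);  197² − 22·42² = 1 ✓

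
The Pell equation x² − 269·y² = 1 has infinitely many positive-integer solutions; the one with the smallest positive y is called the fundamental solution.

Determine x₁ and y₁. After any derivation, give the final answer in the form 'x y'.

d=269: √d = [16; 2,2,32] (ℓ=3, odd), read p_5/q_5
i=0: a=16 ⇒ p=16, q=1
…
i=3: a=32 ⇒ p=2657, q=162
i=4: a=2 ⇒ p=5396, q=329
i=5: a=2 ⇒ p=13449, q=820
→ (13449, 820).  Check: 13449²=180875601, 269·820²=180875600, difference 1.

13449 820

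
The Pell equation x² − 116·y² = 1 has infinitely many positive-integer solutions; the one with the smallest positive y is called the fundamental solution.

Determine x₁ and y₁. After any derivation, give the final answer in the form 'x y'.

√116 → a₀=10, period (1,3,2,1,4,1,2,3,1,20); ℓ=10 even so k=9
k=0  a_k=10  p_k/q_k = 10/1
…
k=2  a_k=3  p_k/q_k = 43/4
…
k=5  a_k=4  p_k/q_k = 657/61
k=6  a_k=1  p_k/q_k = 797/74
…
k=8  a_k=3  p_k/q_k = 7550/701
k=9  a_k=1  p_k/q_k = 9801/910
(x₁, y₁) = (9801, 910);  9801² − 116·910² = 1 ✓

9801 910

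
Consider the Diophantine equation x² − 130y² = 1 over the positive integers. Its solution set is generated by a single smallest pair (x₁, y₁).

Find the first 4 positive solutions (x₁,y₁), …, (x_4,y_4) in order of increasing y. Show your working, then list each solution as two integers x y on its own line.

√130 → a₀=11, period (2,2,22); ℓ=3 odd so k=5
i=0: a=11 ⇒ p=11, q=1
i=1: a=2 ⇒ p=23, q=2
…
i=4: a=2 ⇒ p=2611, q=229
i=5: a=2 ⇒ p=6499, q=570
→ (6499, 570).  Check: 6499²=42237001, 130·570²=42237000, difference 1.
(x_2, y_2) = (6499·6499 + 130·570·570, 6499·570 + 570·6499) = (84474001, 7408860)
(x_3, y_3) = (6499·84474001 + 130·570·7408860, 6499·7408860 + 570·84474001) = (1097993058499, 96300361710)
(x_4, y_4) = (6499·1097993058499 + 130·570·96300361710, 6499·96300361710 + 570·1097993058499) = (14271713689896001, 1251712094097720)

6499 570
84474001 7408860
1097993058499 96300361710
14271713689896001 1251712094097720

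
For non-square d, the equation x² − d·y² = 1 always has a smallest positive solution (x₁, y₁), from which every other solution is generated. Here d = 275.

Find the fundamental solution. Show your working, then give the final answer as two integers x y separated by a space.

199 12

√275 = [16; 1,1,2,1,1,32, …], period ℓ=6 (even) → k=5
i=0: a=16 ⇒ p=16, q=1
i=1: a=1 ⇒ p=17, q=1
i=2: a=1 ⇒ p=33, q=2
…
i=4: a=1 ⇒ p=116, q=7
i=5: a=1 ⇒ p=199, q=12
→ (199, 12).  Check: 199²=39601, 275·12²=39600, difference 1.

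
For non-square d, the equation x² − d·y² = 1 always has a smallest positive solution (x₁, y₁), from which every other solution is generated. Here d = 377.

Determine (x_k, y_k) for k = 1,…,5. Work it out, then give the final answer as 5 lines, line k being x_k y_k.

[19; 2,2,2,38] for √377; ℓ=4 ⇒ convergent index 3
step 0: (19, 1)  from 19·(1,0) + (0,1)
…
step 2: (97, 5)  from 2·(39,2) + (19,1)
step 3: (233, 12)  from 2·(97,5) + (39,2)
fundamental: x₁=233, y₁=12  (since 54289 − 377·144 = 1)
(x_2, y_2) = (233·233 + 377·12·12, 233·12 + 12·233) = (108577, 5592)
(x_3, y_3) = (233·108577 + 377·12·5592, 233·5592 + 12·108577) = (50596649, 2605860)
(x_4, y_4) = (233·50596649 + 377·12·2605860, 233·2605860 + 12·50596649) = (23577929857, 1214325168)
(x_5, y_5) = (233·23577929857 + 377·12·1214325168, 233·1214325168 + 12·23577929857) = (10987264716713, 565872922428)

233 12
108577 5592
50596649 2605860
23577929857 1214325168
10987264716713 565872922428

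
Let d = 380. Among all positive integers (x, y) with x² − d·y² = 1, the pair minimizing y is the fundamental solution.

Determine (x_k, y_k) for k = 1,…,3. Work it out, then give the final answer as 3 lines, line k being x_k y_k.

√380 → a₀=19, period (2,38); ℓ=2 even so k=1
step 0: (19, 1)  from 19·(1,0) + (0,1)
step 1: (39, 2)  from 2·(19,1) + (1,0)
fundamental: x₁=39, y₁=2  (since 1521 − 380·4 = 1)
k=2:  x_2 = 39·39+380·2·2 = 3041,  y_2 = 39·2+2·39 = 156
k=3:  x_3 = 39·3041+380·2·156 = 237159,  y_3 = 39·156+2·3041 = 12166

39 2
3041 156
237159 12166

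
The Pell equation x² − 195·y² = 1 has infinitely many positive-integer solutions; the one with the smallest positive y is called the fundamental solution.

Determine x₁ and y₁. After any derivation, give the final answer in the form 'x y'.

14 1

d=195: √d = [13; 1,26] (ℓ=2, even), read p_1/q_1
step 0: (13, 1)  from 13·(1,0) + (0,1)
step 1: (14, 1)  from 1·(13,1) + (1,0)
→ (14, 1).  Check: 14²=196, 195·1²=195, difference 1.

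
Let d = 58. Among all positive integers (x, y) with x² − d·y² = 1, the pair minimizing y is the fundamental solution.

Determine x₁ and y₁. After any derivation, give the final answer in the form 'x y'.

d=58: √d = [7; 1,1,1,1,1,1,14] (ℓ=7, odd), read p_13/q_13
k=0  a_k=7  p_k/q_k = 7/1
k=1  a_k=1  p_k/q_k = 8/1
k=2  a_k=1  p_k/q_k = 15/2
k=3  a_k=1  p_k/q_k = 23/3
k=4  a_k=1  p_k/q_k = 38/5
k=5  a_k=1  p_k/q_k = 61/8
k=6  a_k=1  p_k/q_k = 99/13
k=7  a_k=14  p_k/q_k = 1447/190
k=8  a_k=1  p_k/q_k = 1546/203
…
k=10  a_k=1  p_k/q_k = 4539/596
…
k=12  a_k=1  p_k/q_k = 12071/1585
k=13  a_k=1  p_k/q_k = 19603/2574
fundamental: x₁=19603, y₁=2574  (since 384277609 − 58·6625476 = 1)

19603 2574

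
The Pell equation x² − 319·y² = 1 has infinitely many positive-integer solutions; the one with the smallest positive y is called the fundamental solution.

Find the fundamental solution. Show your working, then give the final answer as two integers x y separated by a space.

d=319: √d = [17; 1,6,5,1,4,…,6,1,34] (ℓ=14, even), read p_13/q_13
i=0: a=17 ⇒ p=17, q=1
i=1: a=1 ⇒ p=18, q=1
i=2: a=6 ⇒ p=125, q=7
i=3: a=5 ⇒ p=643, q=36
…
i=8: a=3 ⇒ p=58797, q=3292
…
i=11: a=5 ⇒ p=1798881, q=100718
i=12: a=6 ⇒ p=11102899, q=621643
i=13: a=1 ⇒ p=12901780, q=722361
→ (12901780, 722361).  Check: 12901780²=166455927168400, 319·722361²=166455927168399, difference 1.

12901780 722361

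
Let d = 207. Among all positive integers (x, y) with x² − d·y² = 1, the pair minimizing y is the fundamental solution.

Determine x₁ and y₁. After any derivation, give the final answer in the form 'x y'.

√207 → a₀=14, period (2,1,1,2,1,1,2,28); ℓ=8 even so k=7
a_0=14:  p_0=14·1+0=14,  q_0=14·0+1=1
a_1=2:  p_1=2·14+1=29,  q_1=2·1+0=2
…
a_4=2:  p_4=2·72+43=187,  q_4=2·5+3=13
a_5=1:  p_5=1·187+72=259,  q_5=1·13+5=18
a_6=1:  p_6=1·259+187=446,  q_6=1·18+13=31
a_7=2:  p_7=2·446+259=1151,  q_7=2·31+18=80
→ (1151, 80).  Check: 1151²=1324801, 207·80²=1324800, difference 1.

1151 80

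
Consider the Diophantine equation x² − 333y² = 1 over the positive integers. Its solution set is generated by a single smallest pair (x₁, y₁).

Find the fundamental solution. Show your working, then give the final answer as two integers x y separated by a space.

[18; 4,36] for √333; ℓ=2 ⇒ convergent index 1
k=0  a_k=18  p_k/q_k = 18/1
k=1  a_k=4  p_k/q_k = 73/4
fundamental: x₁=73, y₁=4  (since 5329 − 333·16 = 1)

73 4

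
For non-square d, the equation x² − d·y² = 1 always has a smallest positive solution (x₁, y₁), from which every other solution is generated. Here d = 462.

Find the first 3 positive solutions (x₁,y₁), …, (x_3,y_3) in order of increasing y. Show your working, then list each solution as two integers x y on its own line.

√462 = [21; 2,42, …], period ℓ=2 (even) → k=1
step 0: (21, 1)  from 21·(1,0) + (0,1)
step 1: (43, 2)  from 2·(21,1) + (1,0)
(x₁, y₁) = (43, 2);  43² − 462·2² = 1 ✓
(43+2√462)^2 = 3697 + 172√462
(43+2√462)^3 = 317899 + 14790√462

43 2
3697 172
317899 14790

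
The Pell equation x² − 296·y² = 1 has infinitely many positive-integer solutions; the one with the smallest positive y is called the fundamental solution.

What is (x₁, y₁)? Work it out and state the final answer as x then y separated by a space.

3699 215

[17; 4,1,7,1,4,34] for √296; ℓ=6 ⇒ convergent index 5
k=0  a_k=17  p_k/q_k = 17/1
k=1  a_k=4  p_k/q_k = 69/4
k=2  a_k=1  p_k/q_k = 86/5
k=3  a_k=7  p_k/q_k = 671/39
k=4  a_k=1  p_k/q_k = 757/44
k=5  a_k=4  p_k/q_k = 3699/215
→ (3699, 215).  Check: 3699²=13682601, 296·215²=13682600, difference 1.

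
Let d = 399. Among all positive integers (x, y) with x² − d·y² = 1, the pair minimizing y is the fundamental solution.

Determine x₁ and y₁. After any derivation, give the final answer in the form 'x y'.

d=399: √d = [19; 1,38] (ℓ=2, even), read p_1/q_1
k=0  a_k=19  p_k/q_k = 19/1
k=1  a_k=1  p_k/q_k = 20/1
fundamental: x₁=20, y₁=1  (since 400 − 399·1 = 1)

20 1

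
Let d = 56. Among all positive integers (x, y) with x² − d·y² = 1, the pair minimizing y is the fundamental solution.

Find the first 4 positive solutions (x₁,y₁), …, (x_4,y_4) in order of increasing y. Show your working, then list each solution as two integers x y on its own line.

[7; 2,14] for √56; ℓ=2 ⇒ convergent index 1
a_0=7:  p_0=7·1+0=7,  q_0=7·0+1=1
a_1=2:  p_1=2·7+1=15,  q_1=2·1+0=2
fundamental: x₁=15, y₁=2  (since 225 − 56·4 = 1)
n=2: (15,2)∘(15,2) = (15·15+56·2·2, 15·2+2·15) = (449,60)
n=3: (449,60)∘(15,2) = (15·449+56·2·60, 15·60+2·449) = (13455,1798)
n=4: (13455,1798)∘(15,2) = (15·13455+56·2·1798, 15·1798+2·13455) = (403201,53880)

15 2
449 60
13455 1798
403201 53880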